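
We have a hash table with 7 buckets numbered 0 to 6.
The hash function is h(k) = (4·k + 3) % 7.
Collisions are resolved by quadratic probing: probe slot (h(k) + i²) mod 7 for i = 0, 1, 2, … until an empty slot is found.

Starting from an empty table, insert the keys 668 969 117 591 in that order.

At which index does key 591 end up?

5

Insert 668: h=1, slot 1 empty → index 1.
Insert 969: h=1, slot 1 occupied → index 2.
Insert 117: h=2, slot 2 occupied → index 3.
Insert 591: h=1, slots 1,2 occupied → index 5.
Table: [_, 668, 969, 117, _, 591, _]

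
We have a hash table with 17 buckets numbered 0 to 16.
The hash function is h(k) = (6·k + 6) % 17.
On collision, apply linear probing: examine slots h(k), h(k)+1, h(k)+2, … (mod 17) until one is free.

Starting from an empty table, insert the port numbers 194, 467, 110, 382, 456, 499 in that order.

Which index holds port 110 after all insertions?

4

194: h=14 => slot 14
467: h=3 => slot 3
110: h=3, probe 3,4 => slot 4
382: h=3, probe 3,4,5 => slot 5
456: h=5, probe 5,6 => slot 6
499: h=8 => slot 8
Table: [-, -, -, 467, 110, 382, 456, -, 499, -, -, -, -, -, 194, -, -]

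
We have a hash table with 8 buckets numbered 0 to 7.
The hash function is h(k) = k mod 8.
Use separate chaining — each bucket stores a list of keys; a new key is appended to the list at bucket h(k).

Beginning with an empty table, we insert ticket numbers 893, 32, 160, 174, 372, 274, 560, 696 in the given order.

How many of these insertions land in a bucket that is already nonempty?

893 → bucket 5
32 → bucket 0
160 → bucket 0 (collision)
174 → bucket 6
372 → bucket 4
274 → bucket 2
560 → bucket 0 (collision)
696 → bucket 0 (collision)
Final buckets:
0: 32 -> 160 -> 560 -> 696
1: —
2: 274
3: —
4: 372
5: 893
6: 174
7: —

3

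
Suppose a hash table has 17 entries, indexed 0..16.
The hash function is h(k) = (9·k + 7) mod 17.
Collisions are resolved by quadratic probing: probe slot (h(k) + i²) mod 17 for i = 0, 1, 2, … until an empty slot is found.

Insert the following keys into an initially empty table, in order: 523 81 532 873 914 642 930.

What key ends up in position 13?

Insert 523: h=5, slot 5 empty => index 5.
Insert 81: h=5, slot 5 occupied => index 6.
Insert 532: h=1, slot 1 empty => index 1.
Insert 873: h=10, slot 10 empty => index 10.
Insert 914: h=5, slots 5,6 occupied => index 9.
Insert 642: h=5, slots 5,6,9 occupied => index 14.
Insert 930: h=13, slot 13 empty => index 13.
Table: [_, 532, _, _, _, 523, 81, _, _, 914, 873, _, _, 930, 642, _, _]

930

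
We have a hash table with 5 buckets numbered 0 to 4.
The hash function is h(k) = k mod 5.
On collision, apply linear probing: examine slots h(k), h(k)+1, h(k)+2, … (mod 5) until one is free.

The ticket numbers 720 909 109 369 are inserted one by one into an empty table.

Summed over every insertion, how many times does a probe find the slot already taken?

720 hashes to 0; slot 0 is free -> place at 0.
909 hashes to 4; slot 4 is free -> place at 4.
109 hashes to 4; 4,0 taken -> place at 1.
369 hashes to 4; 4,0,1 taken -> place at 2.
Table: [720, 109, 369, —, 909]

5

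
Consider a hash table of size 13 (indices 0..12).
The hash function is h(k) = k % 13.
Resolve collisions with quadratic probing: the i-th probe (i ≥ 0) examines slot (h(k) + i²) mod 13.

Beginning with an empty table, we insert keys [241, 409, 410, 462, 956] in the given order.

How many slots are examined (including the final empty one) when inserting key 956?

241: h=7 → slot 7
409: h=6 → slot 6
410: h=7, probe 7,8 → slot 8
462: h=7, probe 7,8,11 → slot 11
956: h=7, probe 7,8,11,3 → slot 3
Table: [-, -, -, 956, -, -, 409, 241, 410, -, -, 462, -]

4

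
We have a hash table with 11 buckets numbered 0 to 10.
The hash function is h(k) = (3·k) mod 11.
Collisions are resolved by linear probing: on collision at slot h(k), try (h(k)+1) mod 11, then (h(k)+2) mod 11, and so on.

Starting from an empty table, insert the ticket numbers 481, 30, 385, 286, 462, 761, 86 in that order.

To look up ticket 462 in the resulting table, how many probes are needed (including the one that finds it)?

481: h=2 -> slot 2
30: h=2, probe 2,3 -> slot 3
385: h=0 -> slot 0
286: h=0, probe 0,1 -> slot 1
462: h=0, probe 0,1,2,3,4 -> slot 4
761: h=6 -> slot 6
86: h=5 -> slot 5
Table: [385, 286, 481, 30, 462, 86, 761, _, _, _, _]
Lookup 462: h=0, probe 0,1,2,3,4 → found at 4.

5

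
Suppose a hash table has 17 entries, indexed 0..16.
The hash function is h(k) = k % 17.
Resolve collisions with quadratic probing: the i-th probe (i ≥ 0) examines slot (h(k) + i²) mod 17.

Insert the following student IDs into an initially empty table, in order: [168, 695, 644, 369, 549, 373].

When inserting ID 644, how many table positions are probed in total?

Insert 168: h=15, slot 15 empty → index 15.
Insert 695: h=15, slot 15 occupied → index 16.
Insert 644: h=15, slots 15,16 occupied → index 2.
Insert 369: h=12, slot 12 empty → index 12.
Insert 549: h=5, slot 5 empty → index 5.
Insert 373: h=16, slot 16 occupied → index 0.
Table: [373, ∅, 644, ∅, ∅, 549, ∅, ∅, ∅, ∅, ∅, ∅, 369, ∅, ∅, 168, 695]

3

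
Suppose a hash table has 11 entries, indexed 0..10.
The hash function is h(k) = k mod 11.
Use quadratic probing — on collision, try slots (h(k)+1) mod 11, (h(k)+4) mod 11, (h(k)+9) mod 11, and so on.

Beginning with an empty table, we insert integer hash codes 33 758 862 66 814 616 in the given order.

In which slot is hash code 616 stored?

5

33 hashes to 0; slot 0 is free → place at 0.
758 hashes to 10; slot 10 is free → place at 10.
862 hashes to 4; slot 4 is free → place at 4.
66 hashes to 0; 0 taken → place at 1.
814 hashes to 0; 0,1,4 taken → place at 9.
616 hashes to 0; 0,1,4,9 taken → place at 5.
Table: [33, 66, -, -, 862, 616, -, -, -, 814, 758]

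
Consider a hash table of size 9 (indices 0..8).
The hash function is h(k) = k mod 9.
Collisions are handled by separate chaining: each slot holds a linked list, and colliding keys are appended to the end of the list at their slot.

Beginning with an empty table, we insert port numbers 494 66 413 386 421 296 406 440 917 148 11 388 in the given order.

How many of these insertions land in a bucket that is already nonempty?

494 → bucket 8
66 → bucket 3
413 → bucket 8 (collision)
386 → bucket 8 (collision)
421 → bucket 7
296 → bucket 8 (collision)
406 → bucket 1
440 → bucket 8 (collision)
917 → bucket 8 (collision)
148 → bucket 4
11 → bucket 2
388 → bucket 1 (collision)
Final buckets:
0: _
1: 406 -> 388
2: 11
3: 66
4: 148
5: _
6: _
7: 421
8: 494 -> 413 -> 386 -> 296 -> 440 -> 917

6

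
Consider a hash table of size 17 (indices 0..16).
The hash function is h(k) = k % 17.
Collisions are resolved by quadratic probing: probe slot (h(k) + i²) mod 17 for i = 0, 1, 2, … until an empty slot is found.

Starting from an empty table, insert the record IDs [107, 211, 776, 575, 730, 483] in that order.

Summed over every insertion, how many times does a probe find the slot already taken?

107 hashes to 5; slot 5 is free -> place at 5.
211 hashes to 7; slot 7 is free -> place at 7.
776 hashes to 11; slot 11 is free -> place at 11.
575 hashes to 14; slot 14 is free -> place at 14.
730 hashes to 16; slot 16 is free -> place at 16.
483 hashes to 7; 7 taken -> place at 8.
Table: [_, _, _, _, _, 107, _, 211, 483, _, _, 776, _, _, 575, _, 730]

1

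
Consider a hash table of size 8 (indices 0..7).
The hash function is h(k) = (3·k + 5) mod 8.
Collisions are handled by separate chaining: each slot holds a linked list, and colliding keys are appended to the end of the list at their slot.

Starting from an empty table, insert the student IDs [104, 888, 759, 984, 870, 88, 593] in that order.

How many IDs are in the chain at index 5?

4

104 → bucket 5
888 → bucket 5 (collision)
759 → bucket 2
984 → bucket 5 (collision)
870 → bucket 7
88 → bucket 5 (collision)
593 → bucket 0
Final buckets:
0: 593
1: -
2: 759
3: -
4: -
5: 104 -> 888 -> 984 -> 88
6: -
7: 870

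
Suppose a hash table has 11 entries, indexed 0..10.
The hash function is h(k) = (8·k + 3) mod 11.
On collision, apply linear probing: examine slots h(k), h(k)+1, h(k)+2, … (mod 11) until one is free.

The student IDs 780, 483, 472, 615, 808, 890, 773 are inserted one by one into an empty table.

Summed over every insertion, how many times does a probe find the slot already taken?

780 hashes to 6; slot 6 is free => place at 6.
483 hashes to 6; 6 taken => place at 7.
472 hashes to 6; 6,7 taken => place at 8.
615 hashes to 6; 6,7,8 taken => place at 9.
808 hashes to 10; slot 10 is free => place at 10.
890 hashes to 6; 6,7,8,9,10 taken => place at 0.
773 hashes to 5; slot 5 is free => place at 5.
Table: [890, ∅, ∅, ∅, ∅, 773, 780, 483, 472, 615, 808]

11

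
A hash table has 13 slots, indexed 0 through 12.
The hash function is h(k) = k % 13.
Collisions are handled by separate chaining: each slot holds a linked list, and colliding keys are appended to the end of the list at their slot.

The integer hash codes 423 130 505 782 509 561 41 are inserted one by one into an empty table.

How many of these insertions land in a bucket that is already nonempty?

423 -> bucket 7
130 -> bucket 0
505 -> bucket 11
782 -> bucket 2
509 -> bucket 2 (collision)
561 -> bucket 2 (collision)
41 -> bucket 2 (collision)
Final buckets:
0: 130
1: .
2: 782 -> 509 -> 561 -> 41
3: .
4: .
5: .
6: .
7: 423
8: .
9: .
10: .
11: 505
12: .

3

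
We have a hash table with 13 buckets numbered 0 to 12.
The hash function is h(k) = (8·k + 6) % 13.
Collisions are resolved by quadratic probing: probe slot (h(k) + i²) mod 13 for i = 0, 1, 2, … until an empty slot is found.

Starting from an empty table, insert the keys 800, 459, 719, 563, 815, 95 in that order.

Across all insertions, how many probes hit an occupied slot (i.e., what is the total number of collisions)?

7

800 hashes to 10; slot 10 is free -> place at 10.
459 hashes to 12; slot 12 is free -> place at 12.
719 hashes to 12; 12 taken -> place at 0.
563 hashes to 12; 12,0 taken -> place at 3.
815 hashes to 0; 0 taken -> place at 1.
95 hashes to 12; 12,0,3 taken -> place at 8.
Table: [719, 815, ∅, 563, ∅, ∅, ∅, ∅, 95, ∅, 800, ∅, 459]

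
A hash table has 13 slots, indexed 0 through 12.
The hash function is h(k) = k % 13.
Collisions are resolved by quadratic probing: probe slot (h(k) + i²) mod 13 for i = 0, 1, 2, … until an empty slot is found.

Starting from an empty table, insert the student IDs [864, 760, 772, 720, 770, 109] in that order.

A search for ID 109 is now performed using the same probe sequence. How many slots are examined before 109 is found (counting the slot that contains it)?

4

864: h=6 → slot 6
760: h=6, probe 6,7 → slot 7
772: h=5 → slot 5
720: h=5, probe 5,6,9 → slot 9
770: h=3 → slot 3
109: h=5, probe 5,6,9,1 → slot 1
Table: [., 109, ., 770, ., 772, 864, 760, ., 720, ., ., .]
Lookup 109: h=5, probe 5,6,9,1 → found at 1.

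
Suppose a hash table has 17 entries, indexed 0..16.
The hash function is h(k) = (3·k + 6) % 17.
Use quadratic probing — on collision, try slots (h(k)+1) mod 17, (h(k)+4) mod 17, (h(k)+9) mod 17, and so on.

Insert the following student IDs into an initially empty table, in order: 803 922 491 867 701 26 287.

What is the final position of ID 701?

5

Insert 803: h=1, slot 1 empty -> index 1.
Insert 922: h=1, slot 1 occupied -> index 2.
Insert 491: h=0, slot 0 empty -> index 0.
Insert 867: h=6, slot 6 empty -> index 6.
Insert 701: h=1, slots 1,2 occupied -> index 5.
Insert 26: h=16, slot 16 empty -> index 16.
Insert 287: h=0, slots 0,1 occupied -> index 4.
Table: [491, 803, 922, —, 287, 701, 867, —, —, —, —, —, —, —, —, —, 26]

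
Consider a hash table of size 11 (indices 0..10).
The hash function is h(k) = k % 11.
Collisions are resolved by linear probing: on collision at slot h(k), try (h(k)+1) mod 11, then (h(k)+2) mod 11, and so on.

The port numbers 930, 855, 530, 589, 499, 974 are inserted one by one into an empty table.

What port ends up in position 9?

974

930: h=6 -> slot 6
855: h=8 -> slot 8
530: h=2 -> slot 2
589: h=6, probe 6,7 -> slot 7
499: h=4 -> slot 4
974: h=6, probe 6,7,8,9 -> slot 9
Table: [_, _, 530, _, 499, _, 930, 589, 855, 974, _]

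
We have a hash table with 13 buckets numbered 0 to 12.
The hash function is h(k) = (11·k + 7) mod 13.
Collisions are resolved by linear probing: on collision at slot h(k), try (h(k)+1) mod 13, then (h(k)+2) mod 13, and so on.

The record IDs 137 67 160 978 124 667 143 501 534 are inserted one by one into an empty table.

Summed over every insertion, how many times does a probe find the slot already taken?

137 hashes to 6; slot 6 is free => place at 6.
67 hashes to 3; slot 3 is free => place at 3.
160 hashes to 12; slot 12 is free => place at 12.
978 hashes to 1; slot 1 is free => place at 1.
124 hashes to 6; 6 taken => place at 7.
667 hashes to 12; 12 taken => place at 0.
143 hashes to 7; 7 taken => place at 8.
501 hashes to 6; 6,7,8 taken => place at 9.
534 hashes to 5; slot 5 is free => place at 5.
Table: [667, 978, —, 67, —, 534, 137, 124, 143, 501, —, —, 160]

6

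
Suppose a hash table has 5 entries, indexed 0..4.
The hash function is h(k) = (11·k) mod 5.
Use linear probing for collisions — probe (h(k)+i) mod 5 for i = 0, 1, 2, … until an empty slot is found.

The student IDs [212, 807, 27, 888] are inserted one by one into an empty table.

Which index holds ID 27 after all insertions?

212 hashes to 2; slot 2 is free => place at 2.
807 hashes to 2; 2 taken => place at 3.
27 hashes to 2; 2,3 taken => place at 4.
888 hashes to 3; 3,4 taken => place at 0.
Table: [888, —, 212, 807, 27]

4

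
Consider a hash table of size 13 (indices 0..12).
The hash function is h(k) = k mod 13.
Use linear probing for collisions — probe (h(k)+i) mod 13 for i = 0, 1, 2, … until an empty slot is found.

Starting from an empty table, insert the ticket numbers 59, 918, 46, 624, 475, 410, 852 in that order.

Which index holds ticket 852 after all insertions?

Insert 59: h=7, slot 7 empty → index 7.
Insert 918: h=8, slot 8 empty → index 8.
Insert 46: h=7, slots 7,8 occupied → index 9.
Insert 624: h=0, slot 0 empty → index 0.
Insert 475: h=7, slots 7,8,9 occupied → index 10.
Insert 410: h=7, slots 7,8,9,10 occupied → index 11.
Insert 852: h=7, slots 7,8,9,10,11 occupied → index 12.
Table: [624, ., ., ., ., ., ., 59, 918, 46, 475, 410, 852]

12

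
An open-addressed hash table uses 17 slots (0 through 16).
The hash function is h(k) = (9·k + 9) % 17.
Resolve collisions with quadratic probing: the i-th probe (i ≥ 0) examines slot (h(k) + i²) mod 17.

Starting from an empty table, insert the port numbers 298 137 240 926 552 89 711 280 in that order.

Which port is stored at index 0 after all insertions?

280

Insert 298: h=5, slot 5 empty => index 5.
Insert 137: h=1, slot 1 empty => index 1.
Insert 240: h=10, slot 10 empty => index 10.
Insert 926: h=13, slot 13 empty => index 13.
Insert 552: h=13, slot 13 occupied => index 14.
Insert 89: h=11, slot 11 empty => index 11.
Insert 711: h=16, slot 16 empty => index 16.
Insert 280: h=13, slots 13,14 occupied => index 0.
Table: [280, 137, ., ., ., 298, ., ., ., ., 240, 89, ., 926, 552, ., 711]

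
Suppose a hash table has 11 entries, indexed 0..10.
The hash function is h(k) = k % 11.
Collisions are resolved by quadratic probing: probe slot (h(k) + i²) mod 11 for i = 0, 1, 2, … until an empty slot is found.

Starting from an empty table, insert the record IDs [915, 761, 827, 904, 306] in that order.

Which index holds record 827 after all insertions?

Insert 915: h=2, slot 2 empty => index 2.
Insert 761: h=2, slot 2 occupied => index 3.
Insert 827: h=2, slots 2,3 occupied => index 6.
Insert 904: h=2, slots 2,3,6 occupied => index 0.
Insert 306: h=9, slot 9 empty => index 9.
Table: [904, -, 915, 761, -, -, 827, -, -, 306, -]

6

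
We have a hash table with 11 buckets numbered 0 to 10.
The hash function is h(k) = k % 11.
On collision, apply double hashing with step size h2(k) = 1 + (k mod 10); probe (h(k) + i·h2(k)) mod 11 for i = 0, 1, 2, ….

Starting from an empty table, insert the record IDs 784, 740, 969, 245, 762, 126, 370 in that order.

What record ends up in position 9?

Insert 784: h=3, slot 3 empty => index 3.
Insert 740: h=3, h2=1, slot 3 occupied => index 4.
Insert 969: h=1, slot 1 empty => index 1.
Insert 245: h=3, h2=6, slot 3 occupied => index 9.
Insert 762: h=3, h2=3, slot 3 occupied => index 6.
Insert 126: h=5, slot 5 empty => index 5.
Insert 370: h=7, slot 7 empty => index 7.
Table: [∅, 969, ∅, 784, 740, 126, 762, 370, ∅, 245, ∅]

245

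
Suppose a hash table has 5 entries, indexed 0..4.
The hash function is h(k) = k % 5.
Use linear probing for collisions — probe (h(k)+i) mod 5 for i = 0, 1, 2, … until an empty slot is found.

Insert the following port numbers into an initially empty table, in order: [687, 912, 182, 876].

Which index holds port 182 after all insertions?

687: h=2 -> slot 2
912: h=2, probe 2,3 -> slot 3
182: h=2, probe 2,3,4 -> slot 4
876: h=1 -> slot 1
Table: [-, 876, 687, 912, 182]

4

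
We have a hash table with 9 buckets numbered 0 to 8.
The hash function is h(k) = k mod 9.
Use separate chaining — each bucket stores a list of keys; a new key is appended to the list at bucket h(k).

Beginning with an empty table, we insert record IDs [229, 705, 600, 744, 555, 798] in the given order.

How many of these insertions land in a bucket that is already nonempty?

3

Insert 229: h=4, bucket 4 empty -> new chain.
Insert 705: h=3, bucket 3 empty -> new chain.
Insert 600: h=6, bucket 6 empty -> new chain.
Insert 744: h=6, bucket 6 nonempty -> append to chain.
Insert 555: h=6, bucket 6 nonempty -> append to chain.
Insert 798: h=6, bucket 6 nonempty -> append to chain.
Final buckets:
0: .
1: .
2: .
3: 705
4: 229
5: .
6: 600 -> 744 -> 555 -> 798
7: .
8: .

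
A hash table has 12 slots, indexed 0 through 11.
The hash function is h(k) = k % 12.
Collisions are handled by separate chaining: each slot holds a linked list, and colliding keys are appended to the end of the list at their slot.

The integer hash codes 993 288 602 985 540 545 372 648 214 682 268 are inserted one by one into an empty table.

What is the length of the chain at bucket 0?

Insert 993: h=9, bucket 9 empty -> new chain.
Insert 288: h=0, bucket 0 empty -> new chain.
Insert 602: h=2, bucket 2 empty -> new chain.
Insert 985: h=1, bucket 1 empty -> new chain.
Insert 540: h=0, bucket 0 nonempty -> append to chain.
Insert 545: h=5, bucket 5 empty -> new chain.
Insert 372: h=0, bucket 0 nonempty -> append to chain.
Insert 648: h=0, bucket 0 nonempty -> append to chain.
Insert 214: h=10, bucket 10 empty -> new chain.
Insert 682: h=10, bucket 10 nonempty -> append to chain.
Insert 268: h=4, bucket 4 empty -> new chain.
Final buckets:
0: 288 -> 540 -> 372 -> 648
1: 985
2: 602
3: _
4: 268
5: 545
6: _
7: _
8: _
9: 993
10: 214 -> 682
11: _

4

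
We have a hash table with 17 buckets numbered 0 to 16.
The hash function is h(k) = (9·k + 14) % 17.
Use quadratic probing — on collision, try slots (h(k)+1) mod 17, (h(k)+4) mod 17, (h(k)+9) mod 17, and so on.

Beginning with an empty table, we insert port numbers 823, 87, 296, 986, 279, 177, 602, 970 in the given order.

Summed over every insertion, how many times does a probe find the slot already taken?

Insert 823: h=9, slot 9 empty -> index 9.
Insert 87: h=15, slot 15 empty -> index 15.
Insert 296: h=9, slot 9 occupied -> index 10.
Insert 986: h=14, slot 14 empty -> index 14.
Insert 279: h=9, slots 9,10 occupied -> index 13.
Insert 177: h=9, slots 9,10,13 occupied -> index 1.
Insert 602: h=9, slots 9,10,13,1 occupied -> index 8.
Insert 970: h=6, slot 6 empty -> index 6.
Table: [_, 177, _, _, _, _, 970, _, 602, 823, 296, _, _, 279, 986, 87, _]

10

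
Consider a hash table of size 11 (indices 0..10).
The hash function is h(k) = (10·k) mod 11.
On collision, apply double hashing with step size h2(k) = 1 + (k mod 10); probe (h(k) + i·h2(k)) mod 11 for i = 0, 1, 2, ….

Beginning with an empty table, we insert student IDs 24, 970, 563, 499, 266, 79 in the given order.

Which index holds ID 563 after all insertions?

24 hashes to 9; slot 9 is free => place at 9.
970 hashes to 9, h2=1; 9 taken => place at 10.
563 hashes to 9, h2=4; 9 taken => place at 2.
499 hashes to 7; slot 7 is free => place at 7.
266 hashes to 9, h2=7; 9 taken => place at 5.
79 hashes to 9, h2=10; 9 taken => place at 8.
Table: [., ., 563, ., ., 266, ., 499, 79, 24, 970]

2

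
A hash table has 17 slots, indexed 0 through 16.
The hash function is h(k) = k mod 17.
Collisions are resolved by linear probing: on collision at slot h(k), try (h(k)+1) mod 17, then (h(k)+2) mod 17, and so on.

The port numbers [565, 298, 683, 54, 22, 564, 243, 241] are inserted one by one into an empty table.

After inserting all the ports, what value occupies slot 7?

564

Insert 565: h=4, slot 4 empty -> index 4.
Insert 298: h=9, slot 9 empty -> index 9.
Insert 683: h=3, slot 3 empty -> index 3.
Insert 54: h=3, slots 3,4 occupied -> index 5.
Insert 22: h=5, slot 5 occupied -> index 6.
Insert 564: h=3, slots 3,4,5,6 occupied -> index 7.
Insert 243: h=5, slots 5,6,7 occupied -> index 8.
Insert 241: h=3, slots 3,4,5,6,7,8,9 occupied -> index 10.
Table: [_, _, _, 683, 565, 54, 22, 564, 243, 298, 241, _, _, _, _, _, _]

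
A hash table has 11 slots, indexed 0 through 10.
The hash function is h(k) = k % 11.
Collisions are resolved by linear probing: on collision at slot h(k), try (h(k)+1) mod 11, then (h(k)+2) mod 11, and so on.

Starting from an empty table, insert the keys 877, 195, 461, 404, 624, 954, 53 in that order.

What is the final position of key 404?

0

877: h=8 -> slot 8
195: h=8, probe 8,9 -> slot 9
461: h=10 -> slot 10
404: h=8, probe 8,9,10,0 -> slot 0
624: h=8, probe 8,9,10,0,1 -> slot 1
954: h=8, probe 8,9,10,0,1,2 -> slot 2
53: h=9, probe 9,10,0,1,2,3 -> slot 3
Table: [404, 624, 954, 53, ., ., ., ., 877, 195, 461]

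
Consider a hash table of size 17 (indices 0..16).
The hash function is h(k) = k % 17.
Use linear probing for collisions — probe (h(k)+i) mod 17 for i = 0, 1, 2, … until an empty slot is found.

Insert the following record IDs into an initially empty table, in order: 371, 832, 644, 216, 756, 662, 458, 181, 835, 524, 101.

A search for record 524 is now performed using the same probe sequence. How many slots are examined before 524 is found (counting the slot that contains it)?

7

Insert 371: h=14, slot 14 empty → index 14.
Insert 832: h=16, slot 16 empty → index 16.
Insert 644: h=15, slot 15 empty → index 15.
Insert 216: h=12, slot 12 empty → index 12.
Insert 756: h=8, slot 8 empty → index 8.
Insert 662: h=16, slot 16 occupied → index 0.
Insert 458: h=16, slots 16,0 occupied → index 1.
Insert 181: h=11, slot 11 empty → index 11.
Insert 835: h=2, slot 2 empty → index 2.
Insert 524: h=14, slots 14,15,16,0,1,2 occupied → index 3.
Insert 101: h=16, slots 16,0,1,2,3 occupied → index 4.
Table: [662, 458, 835, 524, 101, ∅, ∅, ∅, 756, ∅, ∅, 181, 216, ∅, 371, 644, 832]
Lookup 524: h=14, probe 14,15,16,0,1,2,3 → found at 3.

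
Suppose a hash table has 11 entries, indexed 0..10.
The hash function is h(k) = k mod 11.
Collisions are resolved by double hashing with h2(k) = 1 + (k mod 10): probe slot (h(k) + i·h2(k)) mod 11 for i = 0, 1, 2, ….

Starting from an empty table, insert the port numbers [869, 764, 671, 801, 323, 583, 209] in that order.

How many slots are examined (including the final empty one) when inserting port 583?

Insert 869: h=0, slot 0 empty => index 0.
Insert 764: h=5, slot 5 empty => index 5.
Insert 671: h=0, h2=2, slot 0 occupied => index 2.
Insert 801: h=9, slot 9 empty => index 9.
Insert 323: h=4, slot 4 empty => index 4.
Insert 583: h=0, h2=4, slots 0,4 occupied => index 8.
Insert 209: h=0, h2=10, slot 0 occupied => index 10.
Table: [869, ., 671, ., 323, 764, ., ., 583, 801, 209]

3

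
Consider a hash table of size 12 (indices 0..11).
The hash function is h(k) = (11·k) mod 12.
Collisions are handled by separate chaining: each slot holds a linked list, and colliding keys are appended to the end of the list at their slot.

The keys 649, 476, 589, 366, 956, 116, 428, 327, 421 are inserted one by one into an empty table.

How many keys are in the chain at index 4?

4

Insert 649: h=11, bucket 11 empty → new chain.
Insert 476: h=4, bucket 4 empty → new chain.
Insert 589: h=11, bucket 11 nonempty → append to chain.
Insert 366: h=6, bucket 6 empty → new chain.
Insert 956: h=4, bucket 4 nonempty → append to chain.
Insert 116: h=4, bucket 4 nonempty → append to chain.
Insert 428: h=4, bucket 4 nonempty → append to chain.
Insert 327: h=9, bucket 9 empty → new chain.
Insert 421: h=11, bucket 11 nonempty → append to chain.
Final buckets:
0: _
1: _
2: _
3: _
4: 476 -> 956 -> 116 -> 428
5: _
6: 366
7: _
8: _
9: 327
10: _
11: 649 -> 589 -> 421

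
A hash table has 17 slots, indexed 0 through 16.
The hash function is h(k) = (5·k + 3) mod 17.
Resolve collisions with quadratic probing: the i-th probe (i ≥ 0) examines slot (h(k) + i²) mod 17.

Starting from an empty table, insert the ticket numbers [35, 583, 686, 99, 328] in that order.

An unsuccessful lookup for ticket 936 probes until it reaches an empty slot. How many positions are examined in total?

35 hashes to 8; slot 8 is free -> place at 8.
583 hashes to 11; slot 11 is free -> place at 11.
686 hashes to 16; slot 16 is free -> place at 16.
99 hashes to 5; slot 5 is free -> place at 5.
328 hashes to 11; 11 taken -> place at 12.
Table: [—, —, —, —, —, 99, —, —, 35, —, —, 583, 328, —, —, —, 686]
Lookup 936: h=8, probe 8,9 → slot 9 empty, not found.

2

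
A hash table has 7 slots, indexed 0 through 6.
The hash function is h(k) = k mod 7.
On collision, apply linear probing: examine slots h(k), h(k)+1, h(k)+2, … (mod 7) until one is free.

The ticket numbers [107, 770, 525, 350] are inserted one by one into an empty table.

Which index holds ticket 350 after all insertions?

3

107: h=2 -> slot 2
770: h=0 -> slot 0
525: h=0, probe 0,1 -> slot 1
350: h=0, probe 0,1,2,3 -> slot 3
Table: [770, 525, 107, 350, -, -, -]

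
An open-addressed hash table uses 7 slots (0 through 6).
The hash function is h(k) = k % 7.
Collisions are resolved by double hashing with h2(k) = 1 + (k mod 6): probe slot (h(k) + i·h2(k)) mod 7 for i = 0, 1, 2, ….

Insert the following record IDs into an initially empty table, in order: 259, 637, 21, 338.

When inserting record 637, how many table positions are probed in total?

2

Insert 259: h=0, slot 0 empty => index 0.
Insert 637: h=0, h2=2, slot 0 occupied => index 2.
Insert 21: h=0, h2=4, slot 0 occupied => index 4.
Insert 338: h=2, h2=3, slot 2 occupied => index 5.
Table: [259, ., 637, ., 21, 338, .]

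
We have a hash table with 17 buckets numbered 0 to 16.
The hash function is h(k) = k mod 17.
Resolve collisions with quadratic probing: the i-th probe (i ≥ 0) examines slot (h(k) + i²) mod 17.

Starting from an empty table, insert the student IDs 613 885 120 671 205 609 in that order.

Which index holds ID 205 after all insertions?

10

613: h=1 => slot 1
885: h=1, probe 1,2 => slot 2
120: h=1, probe 1,2,5 => slot 5
671: h=8 => slot 8
205: h=1, probe 1,2,5,10 => slot 10
609: h=14 => slot 14
Table: [∅, 613, 885, ∅, ∅, 120, ∅, ∅, 671, ∅, 205, ∅, ∅, ∅, 609, ∅, ∅]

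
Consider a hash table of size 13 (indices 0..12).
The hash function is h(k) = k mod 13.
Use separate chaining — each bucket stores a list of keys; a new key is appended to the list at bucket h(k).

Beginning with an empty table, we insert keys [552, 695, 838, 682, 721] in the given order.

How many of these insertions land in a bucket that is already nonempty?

Insert 552: h=6, bucket 6 empty → new chain.
Insert 695: h=6, bucket 6 nonempty → append to chain.
Insert 838: h=6, bucket 6 nonempty → append to chain.
Insert 682: h=6, bucket 6 nonempty → append to chain.
Insert 721: h=6, bucket 6 nonempty → append to chain.
Final buckets:
0: —
1: —
2: —
3: —
4: —
5: —
6: 552 -> 695 -> 838 -> 682 -> 721
7: —
8: —
9: —
10: —
11: —
12: —

4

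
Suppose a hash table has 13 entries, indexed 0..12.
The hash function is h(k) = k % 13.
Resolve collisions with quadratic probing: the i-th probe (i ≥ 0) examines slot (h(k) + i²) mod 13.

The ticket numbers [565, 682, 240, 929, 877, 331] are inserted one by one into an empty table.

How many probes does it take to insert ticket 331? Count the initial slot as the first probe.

Insert 565: h=6, slot 6 empty => index 6.
Insert 682: h=6, slot 6 occupied => index 7.
Insert 240: h=6, slots 6,7 occupied => index 10.
Insert 929: h=6, slots 6,7,10 occupied => index 2.
Insert 877: h=6, slots 6,7,10,2 occupied => index 9.
Insert 331: h=6, slots 6,7,10,2,9 occupied => index 5.
Table: [-, -, 929, -, -, 331, 565, 682, -, 877, 240, -, -]

6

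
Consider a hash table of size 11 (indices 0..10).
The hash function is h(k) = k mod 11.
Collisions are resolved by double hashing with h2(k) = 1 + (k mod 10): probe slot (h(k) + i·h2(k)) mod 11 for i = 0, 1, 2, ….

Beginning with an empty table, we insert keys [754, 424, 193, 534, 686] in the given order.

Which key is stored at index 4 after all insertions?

Insert 754: h=6, slot 6 empty => index 6.
Insert 424: h=6, h2=5, slot 6 occupied => index 0.
Insert 193: h=6, h2=4, slot 6 occupied => index 10.
Insert 534: h=6, h2=5, slots 6,0 occupied => index 5.
Insert 686: h=4, slot 4 empty => index 4.
Table: [424, ∅, ∅, ∅, 686, 534, 754, ∅, ∅, ∅, 193]

686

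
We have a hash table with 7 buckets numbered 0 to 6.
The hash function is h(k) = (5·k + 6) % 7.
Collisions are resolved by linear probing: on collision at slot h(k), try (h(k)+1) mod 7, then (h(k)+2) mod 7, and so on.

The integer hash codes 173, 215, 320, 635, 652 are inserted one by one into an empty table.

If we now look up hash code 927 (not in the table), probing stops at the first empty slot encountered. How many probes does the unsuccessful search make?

2

Insert 173: h=3, slot 3 empty → index 3.
Insert 215: h=3, slot 3 occupied → index 4.
Insert 320: h=3, slots 3,4 occupied → index 5.
Insert 635: h=3, slots 3,4,5 occupied → index 6.
Insert 652: h=4, slots 4,5,6 occupied → index 0.
Table: [652, _, _, 173, 215, 320, 635]
Lookup 927: h=0, probe 0,1 → slot 1 empty, not found.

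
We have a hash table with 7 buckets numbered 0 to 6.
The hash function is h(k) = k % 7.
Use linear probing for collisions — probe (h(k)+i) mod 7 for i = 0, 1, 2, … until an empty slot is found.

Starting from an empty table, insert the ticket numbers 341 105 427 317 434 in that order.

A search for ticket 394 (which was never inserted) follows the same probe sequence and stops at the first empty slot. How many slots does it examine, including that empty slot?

Insert 341: h=5, slot 5 empty → index 5.
Insert 105: h=0, slot 0 empty → index 0.
Insert 427: h=0, slot 0 occupied → index 1.
Insert 317: h=2, slot 2 empty → index 2.
Insert 434: h=0, slots 0,1,2 occupied → index 3.
Table: [105, 427, 317, 434, _, 341, _]
Lookup 394: h=2, probe 2,3,4 → slot 4 empty, not found.

3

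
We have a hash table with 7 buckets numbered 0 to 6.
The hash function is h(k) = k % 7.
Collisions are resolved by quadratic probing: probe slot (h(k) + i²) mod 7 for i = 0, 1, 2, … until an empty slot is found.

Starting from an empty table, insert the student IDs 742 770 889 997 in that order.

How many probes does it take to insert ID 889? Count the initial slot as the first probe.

742 hashes to 0; slot 0 is free -> place at 0.
770 hashes to 0; 0 taken -> place at 1.
889 hashes to 0; 0,1 taken -> place at 4.
997 hashes to 3; slot 3 is free -> place at 3.
Table: [742, 770, ., 997, 889, ., .]

3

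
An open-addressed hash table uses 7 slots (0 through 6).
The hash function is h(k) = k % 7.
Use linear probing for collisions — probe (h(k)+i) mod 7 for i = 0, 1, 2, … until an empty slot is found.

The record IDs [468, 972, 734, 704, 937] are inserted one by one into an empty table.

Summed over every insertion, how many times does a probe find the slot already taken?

468 hashes to 6; slot 6 is free → place at 6.
972 hashes to 6; 6 taken → place at 0.
734 hashes to 6; 6,0 taken → place at 1.
704 hashes to 4; slot 4 is free → place at 4.
937 hashes to 6; 6,0,1 taken → place at 2.
Table: [972, 734, 937, _, 704, _, 468]

6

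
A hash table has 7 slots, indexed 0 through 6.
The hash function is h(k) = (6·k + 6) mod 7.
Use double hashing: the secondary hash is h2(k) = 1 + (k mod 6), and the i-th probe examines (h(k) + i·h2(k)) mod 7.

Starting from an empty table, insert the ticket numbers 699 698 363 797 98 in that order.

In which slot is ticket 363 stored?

4

Insert 699: h=0, slot 0 empty => index 0.
Insert 698: h=1, slot 1 empty => index 1.
Insert 363: h=0, h2=4, slot 0 occupied => index 4.
Insert 797: h=0, h2=6, slot 0 occupied => index 6.
Insert 98: h=6, h2=3, slot 6 occupied => index 2.
Table: [699, 698, 98, ., 363, ., 797]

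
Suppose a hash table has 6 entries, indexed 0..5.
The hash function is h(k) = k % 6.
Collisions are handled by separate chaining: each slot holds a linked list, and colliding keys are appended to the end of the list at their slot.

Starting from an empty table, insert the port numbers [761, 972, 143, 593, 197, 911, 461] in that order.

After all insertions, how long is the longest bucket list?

761 → bucket 5
972 → bucket 0
143 → bucket 5 (collision)
593 → bucket 5 (collision)
197 → bucket 5 (collision)
911 → bucket 5 (collision)
461 → bucket 5 (collision)
Final buckets:
0: 972
1: -
2: -
3: -
4: -
5: 761 -> 143 -> 593 -> 197 -> 911 -> 461

6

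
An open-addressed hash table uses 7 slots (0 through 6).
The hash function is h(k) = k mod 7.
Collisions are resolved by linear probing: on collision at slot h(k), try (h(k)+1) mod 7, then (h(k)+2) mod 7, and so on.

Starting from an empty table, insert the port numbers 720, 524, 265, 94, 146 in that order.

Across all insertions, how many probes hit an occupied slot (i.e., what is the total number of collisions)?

6

720 hashes to 6; slot 6 is free -> place at 6.
524 hashes to 6; 6 taken -> place at 0.
265 hashes to 6; 6,0 taken -> place at 1.
94 hashes to 3; slot 3 is free -> place at 3.
146 hashes to 6; 6,0,1 taken -> place at 2.
Table: [524, 265, 146, 94, —, —, 720]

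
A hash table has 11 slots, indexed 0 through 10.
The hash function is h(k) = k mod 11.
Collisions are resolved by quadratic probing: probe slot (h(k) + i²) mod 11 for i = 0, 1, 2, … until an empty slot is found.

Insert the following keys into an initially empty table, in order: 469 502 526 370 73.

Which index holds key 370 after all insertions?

469: h=7 -> slot 7
502: h=7, probe 7,8 -> slot 8
526: h=9 -> slot 9
370: h=7, probe 7,8,0 -> slot 0
73: h=7, probe 7,8,0,5 -> slot 5
Table: [370, ., ., ., ., 73, ., 469, 502, 526, .]

0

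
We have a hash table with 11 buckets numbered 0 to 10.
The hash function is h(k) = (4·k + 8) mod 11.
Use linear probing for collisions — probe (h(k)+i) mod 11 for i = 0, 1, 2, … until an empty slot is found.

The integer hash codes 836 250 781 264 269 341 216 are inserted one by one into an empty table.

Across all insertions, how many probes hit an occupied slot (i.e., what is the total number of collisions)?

6

Insert 836: h=8, slot 8 empty -> index 8.
Insert 250: h=7, slot 7 empty -> index 7.
Insert 781: h=8, slot 8 occupied -> index 9.
Insert 264: h=8, slots 8,9 occupied -> index 10.
Insert 269: h=6, slot 6 empty -> index 6.
Insert 341: h=8, slots 8,9,10 occupied -> index 0.
Insert 216: h=3, slot 3 empty -> index 3.
Table: [341, —, —, 216, —, —, 269, 250, 836, 781, 264]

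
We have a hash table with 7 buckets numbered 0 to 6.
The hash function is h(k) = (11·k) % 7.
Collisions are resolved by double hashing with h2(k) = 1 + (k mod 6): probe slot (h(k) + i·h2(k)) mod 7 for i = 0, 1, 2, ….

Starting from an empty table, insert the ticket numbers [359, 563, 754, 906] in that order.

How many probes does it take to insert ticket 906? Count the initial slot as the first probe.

3

Insert 359: h=1, slot 1 empty → index 1.
Insert 563: h=5, slot 5 empty → index 5.
Insert 754: h=6, slot 6 empty → index 6.
Insert 906: h=5, h2=1, slots 5,6 occupied → index 0.
Table: [906, 359, _, _, _, 563, 754]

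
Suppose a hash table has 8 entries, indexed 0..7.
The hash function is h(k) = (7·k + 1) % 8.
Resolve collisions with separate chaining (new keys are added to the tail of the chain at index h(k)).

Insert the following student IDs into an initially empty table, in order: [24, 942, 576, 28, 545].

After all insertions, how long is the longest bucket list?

2

24 -> bucket 1
942 -> bucket 3
576 -> bucket 1 (collision)
28 -> bucket 5
545 -> bucket 0
Final buckets:
0: 545
1: 24 -> 576
2: _
3: 942
4: _
5: 28
6: _
7: _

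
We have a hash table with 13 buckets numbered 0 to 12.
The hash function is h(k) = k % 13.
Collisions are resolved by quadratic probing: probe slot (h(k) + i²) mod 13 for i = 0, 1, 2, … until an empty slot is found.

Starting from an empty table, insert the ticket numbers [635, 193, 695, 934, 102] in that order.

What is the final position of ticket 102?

7

Insert 635: h=11, slot 11 empty -> index 11.
Insert 193: h=11, slot 11 occupied -> index 12.
Insert 695: h=6, slot 6 empty -> index 6.
Insert 934: h=11, slots 11,12 occupied -> index 2.
Insert 102: h=11, slots 11,12,2 occupied -> index 7.
Table: [_, _, 934, _, _, _, 695, 102, _, _, _, 635, 193]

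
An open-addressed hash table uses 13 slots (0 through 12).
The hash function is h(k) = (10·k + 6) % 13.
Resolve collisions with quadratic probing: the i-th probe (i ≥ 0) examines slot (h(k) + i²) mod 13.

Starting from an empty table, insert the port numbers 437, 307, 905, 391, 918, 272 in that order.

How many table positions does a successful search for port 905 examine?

3

437: h=8 → slot 8
307: h=8, probe 8,9 → slot 9
905: h=8, probe 8,9,12 → slot 12
391: h=3 → slot 3
918: h=8, probe 8,9,12,4 → slot 4
272: h=9, probe 9,10 → slot 10
Table: [∅, ∅, ∅, 391, 918, ∅, ∅, ∅, 437, 307, 272, ∅, 905]
Lookup 905: h=8, probe 8,9,12 → found at 12.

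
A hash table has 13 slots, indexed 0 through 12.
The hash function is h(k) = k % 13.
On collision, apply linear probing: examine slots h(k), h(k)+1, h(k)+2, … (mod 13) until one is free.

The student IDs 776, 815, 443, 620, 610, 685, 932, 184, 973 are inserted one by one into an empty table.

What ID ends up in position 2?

776 hashes to 9; slot 9 is free → place at 9.
815 hashes to 9; 9 taken → place at 10.
443 hashes to 1; slot 1 is free → place at 1.
620 hashes to 9; 9,10 taken → place at 11.
610 hashes to 12; slot 12 is free → place at 12.
685 hashes to 9; 9,10,11,12 taken → place at 0.
932 hashes to 9; 9,10,11,12,0,1 taken → place at 2.
184 hashes to 2; 2 taken → place at 3.
973 hashes to 11; 11,12,0,1,2,3 taken → place at 4.
Table: [685, 443, 932, 184, 973, ∅, ∅, ∅, ∅, 776, 815, 620, 610]

932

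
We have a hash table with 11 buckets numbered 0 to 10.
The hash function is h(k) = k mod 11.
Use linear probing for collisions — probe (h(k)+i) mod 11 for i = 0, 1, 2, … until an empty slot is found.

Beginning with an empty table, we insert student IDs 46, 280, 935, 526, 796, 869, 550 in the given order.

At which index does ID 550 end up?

Insert 46: h=2, slot 2 empty -> index 2.
Insert 280: h=5, slot 5 empty -> index 5.
Insert 935: h=0, slot 0 empty -> index 0.
Insert 526: h=9, slot 9 empty -> index 9.
Insert 796: h=4, slot 4 empty -> index 4.
Insert 869: h=0, slot 0 occupied -> index 1.
Insert 550: h=0, slots 0,1,2 occupied -> index 3.
Table: [935, 869, 46, 550, 796, 280, _, _, _, 526, _]

3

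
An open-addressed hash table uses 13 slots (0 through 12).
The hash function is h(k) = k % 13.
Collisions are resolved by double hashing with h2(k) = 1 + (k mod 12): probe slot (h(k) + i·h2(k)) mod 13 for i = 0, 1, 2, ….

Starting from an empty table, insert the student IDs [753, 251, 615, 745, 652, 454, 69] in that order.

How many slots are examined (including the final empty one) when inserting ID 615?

2

753: h=12 -> slot 12
251: h=4 -> slot 4
615: h=4, h2=4, probe 4,8 -> slot 8
745: h=4, h2=2, probe 4,6 -> slot 6
652: h=2 -> slot 2
454: h=12, h2=11, probe 12,10 -> slot 10
69: h=4, h2=10, probe 4,1 -> slot 1
Table: [—, 69, 652, —, 251, —, 745, —, 615, —, 454, —, 753]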